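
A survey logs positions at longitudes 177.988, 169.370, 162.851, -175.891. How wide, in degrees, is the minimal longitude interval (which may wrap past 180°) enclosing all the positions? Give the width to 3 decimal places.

Sort the longitudes: -175.891°, +162.851°, +169.370°, +177.988°.
Eastward gaps between consecutive values (wrapping around): 338.742°, 6.519°, 8.618°, 6.121°.
Largest gap = 338.742° ⇒ minimal covering band is its complement: 360° − 338.742° = 21.258°.
Band runs from +162.851° eastward to -175.891°, crossing the antimeridian.

21.258°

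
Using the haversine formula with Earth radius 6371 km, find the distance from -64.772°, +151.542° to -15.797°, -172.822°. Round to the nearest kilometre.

Δλ = -172.822 − 151.542 = -324.364°; wrapped into (−180°, 180°]: 35.636°.
Δφ = -15.797 − -64.772 = 48.975°.
a = sin²(Δφ/2) + cos φ₁ · cos φ₂ · sin²(Δλ/2) = 0.210207.
c = 2·atan2(√a, √(1−a)) = 0.95258 rad → d = 6371·c ≈ 6068.86 km.

6069 km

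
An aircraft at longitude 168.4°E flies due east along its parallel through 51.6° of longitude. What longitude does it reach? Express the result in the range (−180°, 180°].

140.0°W

Start at +168.4°; shift +51.6° → +220.0°.
+220.0° lies outside (−180°, 180°]; subtract 360° → -140.0°.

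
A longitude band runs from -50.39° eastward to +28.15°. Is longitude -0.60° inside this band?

Band width going east from -50.39° to +28.15°: ((28.15 − -50.39) mod 360) = 78.54°.
Offset of -0.60° east of the west edge: ((-0.60 − -50.39) mod 360) = 49.79°.
49.79° ≤ 78.54° ⇒ inside.

Yes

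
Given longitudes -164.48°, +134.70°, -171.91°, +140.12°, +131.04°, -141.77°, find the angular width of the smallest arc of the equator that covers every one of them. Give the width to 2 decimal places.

87.19°

Sort the longitudes: -171.91°, -164.48°, -141.77°, +131.04°, +134.70°, +140.12°.
Eastward gaps between consecutive values (wrapping around): 7.43°, 22.71°, 272.81°, 3.66°, 5.42°, 47.97°.
Largest gap = 272.81° ⇒ minimal covering band is its complement: 360° − 272.81° = 87.19°.
Band runs from +131.04° eastward to -141.77°, crossing the antimeridian.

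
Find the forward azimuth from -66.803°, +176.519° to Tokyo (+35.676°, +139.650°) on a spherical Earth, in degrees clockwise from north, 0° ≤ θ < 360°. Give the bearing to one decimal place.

329.5°

Δλ = 139.650 − 176.519 = -36.869°.
θ = atan2( sin Δλ · cos φ₂ , cos φ₁ · sin φ₂ − sin φ₁ · cos φ₂ · cos Δλ )
  = atan2(-0.48739, 0.82705) = -30.511° → normalised to [0°, 360°): 329.489°.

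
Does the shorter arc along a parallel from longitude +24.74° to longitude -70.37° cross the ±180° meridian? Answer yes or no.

Signed shortest Δλ = ((-70.37 − 24.74 + 180) mod 360) − 180 = -95.11°.
Going west by 95.11° from +24.74° reaches -70.37° without touching 180°.

No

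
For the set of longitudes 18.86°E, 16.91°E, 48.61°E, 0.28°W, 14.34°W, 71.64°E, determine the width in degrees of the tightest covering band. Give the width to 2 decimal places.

Sort the longitudes: -14.34°, -0.28°, +16.91°, +18.86°, +48.61°, +71.64°.
Eastward gaps between consecutive values (wrapping around): 14.06°, 17.19°, 1.95°, 29.75°, 23.03°, 274.02°.
Largest gap = 274.02° ⇒ minimal covering band is its complement: 360° − 274.02° = 85.98°.
Band runs from -14.34° eastward to +71.64°.

85.98°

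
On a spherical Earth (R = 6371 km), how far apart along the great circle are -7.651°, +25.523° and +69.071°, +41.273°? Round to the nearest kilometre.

8618 km

Δλ = 41.273 − 25.523 = 15.750°.
Δφ = 69.071 − -7.651 = 76.722°.
a = sin²(Δφ/2) + cos φ₁ · cos φ₂ · sin²(Δλ/2) = 0.391808.
c = 2·atan2(√a, √(1−a)) = 1.35269 rad → d = 6371·c ≈ 8617.97 km.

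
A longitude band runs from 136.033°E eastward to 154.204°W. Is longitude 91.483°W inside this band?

No

Band width going east from +136.033° to -154.204°: ((-154.204 − 136.033) mod 360) = 69.763°.
Offset of -91.483° east of the west edge: ((-91.483 − 136.033) mod 360) = 132.484°.
132.484° > 69.763° ⇒ outside.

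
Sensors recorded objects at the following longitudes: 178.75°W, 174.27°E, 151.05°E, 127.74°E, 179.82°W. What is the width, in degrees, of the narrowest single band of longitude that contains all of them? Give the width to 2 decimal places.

53.51°

Sort the longitudes: -179.82°, -178.75°, +127.74°, +151.05°, +174.27°.
Eastward gaps between consecutive values (wrapping around): 1.07°, 306.49°, 23.31°, 23.22°, 5.91°.
Largest gap = 306.49° ⇒ minimal covering band is its complement: 360° − 306.49° = 53.51°.
Band runs from +127.74° eastward to -178.75°, crossing the antimeridian.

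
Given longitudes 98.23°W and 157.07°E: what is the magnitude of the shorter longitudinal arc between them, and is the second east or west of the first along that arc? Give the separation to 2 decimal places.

104.70° west

Raw difference: 157.07 − -98.23 = 255.3°.
Normalise into (−180°, 180°]: 255.3° − 360° = -104.7°.
Negative ⇒ the second point lies to the west; separation 104.70°.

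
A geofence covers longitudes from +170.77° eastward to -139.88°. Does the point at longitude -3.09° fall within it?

No

Band width going east from +170.77° to -139.88°: ((-139.88 − 170.77) mod 360) = 49.35°.
Offset of -3.09° east of the west edge: ((-3.09 − 170.77) mod 360) = 186.14°.
186.14° > 49.35° ⇒ outside.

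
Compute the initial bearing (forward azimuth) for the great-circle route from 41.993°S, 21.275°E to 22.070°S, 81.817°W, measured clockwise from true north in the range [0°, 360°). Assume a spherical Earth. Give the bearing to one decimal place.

Δλ = -81.817 − 21.275 = -103.092°.
θ = atan2( sin Δλ · cos φ₂ , cos φ₁ · sin φ₂ − sin φ₁ · cos φ₂ · cos Δλ )
  = atan2(-0.90264, -0.41970) = -114.937° → normalised to [0°, 360°): 245.063°.

245.1°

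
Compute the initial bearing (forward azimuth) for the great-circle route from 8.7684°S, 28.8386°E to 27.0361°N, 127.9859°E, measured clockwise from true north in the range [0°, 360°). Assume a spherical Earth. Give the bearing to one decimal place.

Δλ = 127.9859 − 28.8386 = 99.1473°.
θ = atan2( sin Δλ · cos φ₂ , cos φ₁ · sin φ₂ − sin φ₁ · cos φ₂ · cos Δλ )
  = atan2(0.87939, 0.42765) = 64.066° → normalised to [0°, 360°): 64.066°.

64.1°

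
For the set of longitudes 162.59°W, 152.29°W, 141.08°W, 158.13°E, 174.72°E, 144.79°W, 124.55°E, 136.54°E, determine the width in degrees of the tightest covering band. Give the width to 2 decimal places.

Sort the longitudes: -162.59°, -152.29°, -144.79°, -141.08°, +124.55°, +136.54°, +158.13°, +174.72°.
Eastward gaps between consecutive values (wrapping around): 10.30°, 7.50°, 3.71°, 265.63°, 11.99°, 21.59°, 16.59°, 22.69°.
Largest gap = 265.63° ⇒ minimal covering band is its complement: 360° − 265.63° = 94.37°.
Band runs from +124.55° eastward to -141.08°, crossing the antimeridian.

94.37°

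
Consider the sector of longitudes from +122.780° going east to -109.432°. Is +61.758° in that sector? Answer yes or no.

No

Band width going east from +122.780° to -109.432°: ((-109.432 − 122.780) mod 360) = 127.788°.
Offset of +61.758° east of the west edge: ((61.758 − 122.780) mod 360) = 298.978°.
298.978° > 127.788° ⇒ outside.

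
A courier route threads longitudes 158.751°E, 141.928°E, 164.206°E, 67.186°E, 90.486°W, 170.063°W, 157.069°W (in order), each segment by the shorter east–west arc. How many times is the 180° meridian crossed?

0

Leg 1: +158.751° → +141.928°, shortest Δλ = -16.823° (west) — does not cross 180°.
Leg 2: +141.928° → +164.206°, shortest Δλ = 22.278° (east) — does not cross 180°.
Leg 3: +164.206° → +67.186°, shortest Δλ = -97.02° (west) — does not cross 180°.
Leg 4: +67.186° → -90.486°, shortest Δλ = -157.672° (west) — does not cross 180°.
Leg 5: -90.486° → -170.063°, shortest Δλ = -79.577° (west) — does not cross 180°.
Leg 6: -170.063° → -157.069°, shortest Δλ = 12.994° (east) — does not cross 180°.
Total crossings: 0.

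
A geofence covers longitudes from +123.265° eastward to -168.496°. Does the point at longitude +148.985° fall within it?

Band width going east from +123.265° to -168.496°: ((-168.496 − 123.265) mod 360) = 68.239°.
Offset of +148.985° east of the west edge: ((148.985 − 123.265) mod 360) = 25.720°.
25.720° ≤ 68.239° ⇒ inside.

Yes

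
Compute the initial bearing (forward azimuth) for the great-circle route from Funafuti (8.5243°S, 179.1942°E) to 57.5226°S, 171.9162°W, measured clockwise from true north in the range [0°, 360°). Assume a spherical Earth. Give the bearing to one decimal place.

173.7°

Δλ = -171.9162 − 179.1942 = -351.1104°; wrapped into (−180°, 180°]: 8.8896°.
θ = atan2( sin Δλ · cos φ₂ , cos φ₁ · sin φ₂ − sin φ₁ · cos φ₂ · cos Δλ )
  = atan2(0.08298, -0.75565) = 173.733° → normalised to [0°, 360°): 173.733°.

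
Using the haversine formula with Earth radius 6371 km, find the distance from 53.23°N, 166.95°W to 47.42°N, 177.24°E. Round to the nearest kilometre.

1291 km

Δλ = 177.24 − -166.95 = 344.19°; wrapped into (−180°, 180°]: -15.81°.
Δφ = 47.42 − 53.23 = -5.81°.
a = sin²(Δφ/2) + cos φ₁ · cos φ₂ · sin²(Δλ/2) = 0.010229.
c = 2·atan2(√a, √(1−a)) = 0.20263 rad → d = 6371·c ≈ 1290.94 km.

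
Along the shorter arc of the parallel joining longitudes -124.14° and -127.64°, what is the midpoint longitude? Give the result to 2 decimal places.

Signed shortest Δλ from -124.14° to -127.64° is -3.50°.
Midpoint longitude = -124.14° + (-3.50°)/2 = -124.14° − 1.75° = -125.89°.

-125.89°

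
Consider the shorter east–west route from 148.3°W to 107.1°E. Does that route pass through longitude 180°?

Naïve |107.1 − -148.3| = 255.4° > 180°, so the shorter arc goes the other way round — across 180°.
Signed shortest Δλ = ((107.1 − -148.3 + 180) mod 360) − 180 = -104.6°.
Going west by 104.6° from -148.3° passes through 180° before reaching +107.1°.

Yes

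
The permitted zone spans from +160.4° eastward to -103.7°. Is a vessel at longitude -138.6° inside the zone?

Yes

Band width going east from +160.4° to -103.7°: ((-103.7 − 160.4) mod 360) = 95.9°.
Offset of -138.6° east of the west edge: ((-138.6 − 160.4) mod 360) = 61.0°.
61.0° ≤ 95.9° ⇒ inside.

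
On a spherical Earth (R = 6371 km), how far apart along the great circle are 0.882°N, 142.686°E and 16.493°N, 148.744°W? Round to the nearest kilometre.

7698 km

Δλ = -148.744 − 142.686 = -291.430°; wrapped into (−180°, 180°]: 68.570°.
Δφ = 16.493 − 0.882 = 15.611°.
a = sin²(Δφ/2) + cos φ₁ · cos φ₂ · sin²(Δλ/2) = 0.322670.
c = 2·atan2(√a, √(1−a)) = 1.20825 rad → d = 6371·c ≈ 7697.74 km.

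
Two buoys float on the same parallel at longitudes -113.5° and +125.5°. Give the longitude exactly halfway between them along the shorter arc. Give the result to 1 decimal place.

-174.0°

Signed shortest Δλ from -113.5° to +125.5° is -121.0°.
Midpoint longitude = -113.5° + (-121.0°)/2 = -113.5° − 60.5° = -174.0°.
(The naïve average (-113.5 + +125.5)/2 = 6.0° is on the wrong side of the globe.)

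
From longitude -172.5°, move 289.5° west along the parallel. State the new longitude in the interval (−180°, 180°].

Start at -172.5°; shift −289.5° → -462.0°.
-462.0° lies outside (−180°, 180°]; add 360° → -102.0°.

-102.0°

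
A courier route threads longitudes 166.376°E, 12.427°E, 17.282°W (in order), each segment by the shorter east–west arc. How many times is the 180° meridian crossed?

Leg 1: +166.376° → +12.427°, shortest Δλ = -153.949° (west) — does not cross 180°.
Leg 2: +12.427° → -17.282°, shortest Δλ = -29.709° (west) — does not cross 180°.
Total crossings: 0.

0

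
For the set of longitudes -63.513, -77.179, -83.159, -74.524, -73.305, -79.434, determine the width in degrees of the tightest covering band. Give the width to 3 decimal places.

Sort the longitudes: -83.159°, -79.434°, -77.179°, -74.524°, -73.305°, -63.513°.
Eastward gaps between consecutive values (wrapping around): 3.725°, 2.255°, 2.655°, 1.219°, 9.792°, 340.354°.
Largest gap = 340.354° ⇒ minimal covering band is its complement: 360° − 340.354° = 19.646°.
Band runs from -83.159° eastward to -63.513°.

19.646°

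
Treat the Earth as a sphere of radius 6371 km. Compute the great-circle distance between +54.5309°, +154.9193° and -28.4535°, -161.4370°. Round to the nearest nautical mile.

5468 nmi

Δλ = -161.4370 − 154.9193 = -316.3563°; wrapped into (−180°, 180°]: 43.6437°.
Δφ = -28.4535 − 54.5309 = -82.9844°.
a = sin²(Δφ/2) + cos φ₁ · cos φ₂ · sin²(Δλ/2) = 0.509424.
c = 2·atan2(√a, √(1−a)) = 1.58965 rad → d = 6371·c ≈ 10127.63 km ≈ 5468.48 nmi.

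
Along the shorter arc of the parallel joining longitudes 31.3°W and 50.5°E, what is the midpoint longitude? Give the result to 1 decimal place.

Signed shortest Δλ from -31.3° to +50.5° is +81.8°.
Midpoint longitude = -31.3° + (+81.8°)/2 = -31.3° + 40.9° = +9.6°.

9.6°E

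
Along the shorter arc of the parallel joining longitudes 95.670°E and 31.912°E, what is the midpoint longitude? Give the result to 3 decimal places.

63.791°E

Signed shortest Δλ from +95.670° to +31.912° is -63.758°.
Midpoint longitude = +95.670° + (-63.758°)/2 = +95.670° − 31.879° = +63.791°.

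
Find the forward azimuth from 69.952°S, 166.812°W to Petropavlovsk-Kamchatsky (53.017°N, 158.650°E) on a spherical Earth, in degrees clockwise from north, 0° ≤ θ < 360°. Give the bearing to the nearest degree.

Δλ = 158.650 − -166.812 = 325.462°; wrapped into (−180°, 180°]: -34.538°.
θ = atan2( sin Δλ · cos φ₂ , cos φ₁ · sin φ₂ − sin φ₁ · cos φ₂ · cos Δλ )
  = atan2(-0.34107, 0.73936) = -24.764° → normalised to [0°, 360°): 335.236°.

335°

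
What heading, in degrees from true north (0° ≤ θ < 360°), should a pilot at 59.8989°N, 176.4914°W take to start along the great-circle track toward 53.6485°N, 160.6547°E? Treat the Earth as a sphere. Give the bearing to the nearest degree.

Δλ = 160.6547 − -176.4914 = 337.1461°; wrapped into (−180°, 180°]: -22.8539°.
θ = atan2( sin Δλ · cos φ₂ , cos φ₁ · sin φ₂ − sin φ₁ · cos φ₂ · cos Δλ )
  = atan2(-0.23021, -0.06862) = -106.598° → normalised to [0°, 360°): 253.402°.

253°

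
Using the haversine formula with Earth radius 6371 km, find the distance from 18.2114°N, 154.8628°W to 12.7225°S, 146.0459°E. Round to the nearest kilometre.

7336 km

Δλ = 146.0459 − -154.8628 = 300.9087°; wrapped into (−180°, 180°]: -59.0913°.
Δφ = -12.7225 − 18.2114 = -30.9339°.
a = sin²(Δφ/2) + cos φ₁ · cos φ₂ · sin²(Δλ/2) = 0.296433.
c = 2·atan2(√a, √(1−a)) = 1.15148 rad → d = 6371·c ≈ 7336.09 km.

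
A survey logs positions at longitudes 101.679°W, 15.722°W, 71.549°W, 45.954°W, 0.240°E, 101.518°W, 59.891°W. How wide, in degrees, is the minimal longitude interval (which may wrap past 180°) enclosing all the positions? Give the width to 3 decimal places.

Sort the longitudes: -101.679°, -101.518°, -71.549°, -59.891°, -45.954°, -15.722°, +0.240°.
Eastward gaps between consecutive values (wrapping around): 0.161°, 29.969°, 11.658°, 13.937°, 30.232°, 15.962°, 258.081°.
Largest gap = 258.081° ⇒ minimal covering band is its complement: 360° − 258.081° = 101.919°.
Band runs from -101.679° eastward to +0.240°.

101.919°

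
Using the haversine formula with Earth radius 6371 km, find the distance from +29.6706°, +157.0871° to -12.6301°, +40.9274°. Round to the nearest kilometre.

Δλ = 40.9274 − 157.0871 = -116.1597°.
Δφ = -12.6301 − 29.6706 = -42.3007°.
a = sin²(Δφ/2) + cos φ₁ · cos φ₂ · sin²(Δλ/2) = 0.741019.
c = 2·atan2(√a, √(1−a)) = 2.07378 rad → d = 6371·c ≈ 13212.02 km.

13212 km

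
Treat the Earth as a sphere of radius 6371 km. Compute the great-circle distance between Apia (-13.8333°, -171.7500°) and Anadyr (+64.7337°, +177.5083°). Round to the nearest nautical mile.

Δλ = 177.5083 − -171.7500 = 349.2583°; wrapped into (−180°, 180°]: -10.7417°.
Δφ = 64.7337 − -13.8333 = 78.5670°.
a = sin²(Δφ/2) + cos φ₁ · cos φ₂ · sin²(Δλ/2) = 0.404520.
c = 2·atan2(√a, √(1−a)) = 1.37866 rad → d = 6371·c ≈ 8783.42 km ≈ 4742.67 nmi.

4743 nmi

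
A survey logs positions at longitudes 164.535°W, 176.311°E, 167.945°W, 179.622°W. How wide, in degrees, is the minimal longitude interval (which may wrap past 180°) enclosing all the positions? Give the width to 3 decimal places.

19.154°

Sort the longitudes: -179.622°, -167.945°, -164.535°, +176.311°.
Eastward gaps between consecutive values (wrapping around): 11.677°, 3.410°, 340.846°, 4.067°.
Largest gap = 340.846° ⇒ minimal covering band is its complement: 360° − 340.846° = 19.154°.
Band runs from +176.311° eastward to -164.535°, crossing the antimeridian.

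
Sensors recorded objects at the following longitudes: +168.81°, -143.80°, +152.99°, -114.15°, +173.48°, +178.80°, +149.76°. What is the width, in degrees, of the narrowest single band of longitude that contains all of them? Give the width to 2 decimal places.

96.09°

Sort the longitudes: -143.80°, -114.15°, +149.76°, +152.99°, +168.81°, +173.48°, +178.80°.
Eastward gaps between consecutive values (wrapping around): 29.65°, 263.91°, 3.23°, 15.82°, 4.67°, 5.32°, 37.40°.
Largest gap = 263.91° ⇒ minimal covering band is its complement: 360° − 263.91° = 96.09°.
Band runs from +149.76° eastward to -114.15°, crossing the antimeridian.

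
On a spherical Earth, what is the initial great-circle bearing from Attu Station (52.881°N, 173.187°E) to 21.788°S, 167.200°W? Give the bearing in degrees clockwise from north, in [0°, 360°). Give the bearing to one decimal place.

Δλ = -167.200 − 173.187 = -340.387°; wrapped into (−180°, 180°]: 19.613°.
θ = atan2( sin Δλ · cos φ₂ , cos φ₁ · sin φ₂ − sin φ₁ · cos φ₂ · cos Δλ )
  = atan2(0.31169, -0.92146) = 161.312° → normalised to [0°, 360°): 161.312°.

161.3°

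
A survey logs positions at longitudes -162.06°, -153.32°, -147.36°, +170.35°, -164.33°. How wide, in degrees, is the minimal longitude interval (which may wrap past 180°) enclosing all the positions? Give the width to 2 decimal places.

Sort the longitudes: -164.33°, -162.06°, -153.32°, -147.36°, +170.35°.
Eastward gaps between consecutive values (wrapping around): 2.27°, 8.74°, 5.96°, 317.71°, 25.32°.
Largest gap = 317.71° ⇒ minimal covering band is its complement: 360° − 317.71° = 42.29°.
Band runs from +170.35° eastward to -147.36°, crossing the antimeridian.

42.29°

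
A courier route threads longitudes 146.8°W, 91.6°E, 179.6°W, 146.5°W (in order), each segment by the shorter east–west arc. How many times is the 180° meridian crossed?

2

Leg 1: -146.8° → +91.6°, shortest Δλ = -121.6° (west) — crosses 180°.
Leg 2: +91.6° → -179.6°, shortest Δλ = 88.8° (east) — crosses 180°.
Leg 3: -179.6° → -146.5°, shortest Δλ = 33.1° (east) — does not cross 180°.
Total crossings: 2.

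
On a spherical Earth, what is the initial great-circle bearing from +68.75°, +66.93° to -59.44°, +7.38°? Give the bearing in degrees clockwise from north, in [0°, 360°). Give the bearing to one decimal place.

Δλ = 7.38 − 66.93 = -59.55°.
θ = atan2( sin Δλ · cos φ₂ , cos φ₁ · sin φ₂ − sin φ₁ · cos φ₂ · cos Δλ )
  = atan2(-0.43831, -0.55225) = -141.561° → normalised to [0°, 360°): 218.439°.

218.4°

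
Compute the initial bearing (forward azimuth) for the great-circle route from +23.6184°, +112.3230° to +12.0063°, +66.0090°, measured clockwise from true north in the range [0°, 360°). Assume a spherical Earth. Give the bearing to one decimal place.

Δλ = 66.0090 − 112.3230 = -46.3140°.
θ = atan2( sin Δλ · cos φ₂ , cos φ₁ · sin φ₂ − sin φ₁ · cos φ₂ · cos Δλ )
  = atan2(-0.70732, -0.08008) = -96.459° → normalised to [0°, 360°): 263.541°.

263.5°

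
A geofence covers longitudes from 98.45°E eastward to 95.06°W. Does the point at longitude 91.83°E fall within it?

No

Band width going east from +98.45° to -95.06°: ((-95.06 − 98.45) mod 360) = 166.49°.
Offset of +91.83° east of the west edge: ((91.83 − 98.45) mod 360) = 353.38°.
353.38° > 166.49° ⇒ outside.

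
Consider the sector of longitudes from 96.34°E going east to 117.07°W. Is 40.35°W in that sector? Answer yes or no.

Band width going east from +96.34° to -117.07°: ((-117.07 − 96.34) mod 360) = 146.59°.
Offset of -40.35° east of the west edge: ((-40.35 − 96.34) mod 360) = 223.31°.
223.31° > 146.59° ⇒ outside.

No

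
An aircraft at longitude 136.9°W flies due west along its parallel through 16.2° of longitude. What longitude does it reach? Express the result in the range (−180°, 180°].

153.1°W

Start at -136.9°; shift −16.2° → -153.1°.
-153.1° already lies in (−180°, 180°].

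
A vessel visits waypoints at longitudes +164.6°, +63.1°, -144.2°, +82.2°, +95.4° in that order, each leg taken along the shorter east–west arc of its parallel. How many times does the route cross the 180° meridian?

2

Leg 1: +164.6° → +63.1°, shortest Δλ = -101.5° (west) — does not cross 180°.
Leg 2: +63.1° → -144.2°, shortest Δλ = 152.7° (east) — crosses 180°.
Leg 3: -144.2° → +82.2°, shortest Δλ = -133.6° (west) — crosses 180°.
Leg 4: +82.2° → +95.4°, shortest Δλ = 13.2° (east) — does not cross 180°.
Total crossings: 2.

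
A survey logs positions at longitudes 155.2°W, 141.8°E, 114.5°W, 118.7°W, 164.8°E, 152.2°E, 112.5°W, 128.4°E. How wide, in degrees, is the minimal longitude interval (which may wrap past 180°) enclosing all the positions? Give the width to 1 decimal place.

119.1°

Sort the longitudes: -155.2°, -118.7°, -114.5°, -112.5°, +128.4°, +141.8°, +152.2°, +164.8°.
Eastward gaps between consecutive values (wrapping around): 36.5°, 4.2°, 2.0°, 240.9°, 13.4°, 10.4°, 12.6°, 40.0°.
Largest gap = 240.9° ⇒ minimal covering band is its complement: 360° − 240.9° = 119.1°.
Band runs from +128.4° eastward to -112.5°, crossing the antimeridian.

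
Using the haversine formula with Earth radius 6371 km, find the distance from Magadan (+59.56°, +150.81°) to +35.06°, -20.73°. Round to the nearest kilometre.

9465 km

Δλ = -20.73 − 150.81 = -171.54°.
Δφ = 35.06 − 59.56 = -24.50°.
a = sin²(Δφ/2) + cos φ₁ · cos φ₂ · sin²(Δλ/2) = 0.457470.
c = 2·atan2(√a, √(1−a)) = 1.48563 rad → d = 6371·c ≈ 9464.97 km.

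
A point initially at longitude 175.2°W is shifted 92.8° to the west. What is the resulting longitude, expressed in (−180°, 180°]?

92.0°E

Start at -175.2°; shift −92.8° → -268.0°.
-268.0° lies outside (−180°, 180°]; add 360° → +92.0°.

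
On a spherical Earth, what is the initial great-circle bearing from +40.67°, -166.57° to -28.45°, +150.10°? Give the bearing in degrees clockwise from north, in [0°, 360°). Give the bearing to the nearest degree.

218°

Δλ = 150.10 − -166.57 = 316.67°; wrapped into (−180°, 180°]: -43.33°.
θ = atan2( sin Δλ · cos φ₂ , cos φ₁ · sin φ₂ − sin φ₁ · cos φ₂ · cos Δλ )
  = atan2(-0.60333, -0.77814) = -142.212° → normalised to [0°, 360°): 217.788°.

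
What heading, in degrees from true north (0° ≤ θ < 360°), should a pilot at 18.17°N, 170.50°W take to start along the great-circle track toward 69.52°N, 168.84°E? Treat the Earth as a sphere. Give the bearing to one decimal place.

Δλ = 168.84 − -170.50 = 339.34°; wrapped into (−180°, 180°]: -20.66°.
θ = atan2( sin Δλ · cos φ₂ , cos φ₁ · sin φ₂ − sin φ₁ · cos φ₂ · cos Δλ )
  = atan2(-0.12345, 0.78799) = -8.903° → normalised to [0°, 360°): 351.097°.

351.1°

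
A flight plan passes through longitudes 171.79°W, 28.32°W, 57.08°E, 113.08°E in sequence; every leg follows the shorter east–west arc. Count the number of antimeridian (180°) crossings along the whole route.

0

Leg 1: -171.79° → -28.32°, shortest Δλ = 143.47° (east) — does not cross 180°.
Leg 2: -28.32° → +57.08°, shortest Δλ = 85.4° (east) — does not cross 180°.
Leg 3: +57.08° → +113.08°, shortest Δλ = 56.0° (east) — does not cross 180°.
Total crossings: 0.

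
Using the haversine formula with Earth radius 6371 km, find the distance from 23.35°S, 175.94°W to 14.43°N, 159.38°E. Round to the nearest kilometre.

Δλ = 159.38 − -175.94 = 335.32°; wrapped into (−180°, 180°]: -24.68°.
Δφ = 14.43 − -23.35 = 37.78°.
a = sin²(Δφ/2) + cos φ₁ · cos φ₂ · sin²(Δλ/2) = 0.145425.
c = 2·atan2(√a, √(1−a)) = 0.78250 rad → d = 6371·c ≈ 4985.34 km.

4985 km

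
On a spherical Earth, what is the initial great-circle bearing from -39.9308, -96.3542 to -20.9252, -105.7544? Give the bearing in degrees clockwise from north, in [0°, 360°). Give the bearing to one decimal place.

Δλ = -105.7544 − -96.3542 = -9.4002°.
θ = atan2( sin Δλ · cos φ₂ , cos φ₁ · sin φ₂ − sin φ₁ · cos φ₂ · cos Δλ )
  = atan2(-0.15256, 0.31761) = -25.656° → normalised to [0°, 360°): 334.344°.

334.3°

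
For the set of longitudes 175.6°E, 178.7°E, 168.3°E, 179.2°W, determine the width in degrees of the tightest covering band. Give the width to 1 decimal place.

12.5°

Sort the longitudes: -179.2°, +168.3°, +175.6°, +178.7°.
Eastward gaps between consecutive values (wrapping around): 347.5°, 7.3°, 3.1°, 2.1°.
Largest gap = 347.5° ⇒ minimal covering band is its complement: 360° − 347.5° = 12.5°.
Band runs from +168.3° eastward to -179.2°, crossing the antimeridian.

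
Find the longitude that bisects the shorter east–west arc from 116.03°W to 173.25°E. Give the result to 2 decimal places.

Signed shortest Δλ from -116.03° to +173.25° is -70.72°.
Midpoint longitude = -116.03° + (-70.72°)/2 = -116.03° − 35.36° = -151.39°.
(The naïve average (-116.03 + +173.25)/2 = 28.61° is on the wrong side of the globe.)

151.39°W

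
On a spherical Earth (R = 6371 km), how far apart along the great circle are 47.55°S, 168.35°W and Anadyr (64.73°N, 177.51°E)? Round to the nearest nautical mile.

Δλ = 177.51 − -168.35 = 345.86°; wrapped into (−180°, 180°]: -14.14°.
Δφ = 64.73 − -47.55 = 112.28°.
a = sin²(Δφ/2) + cos φ₁ · cos φ₂ · sin²(Δλ/2) = 0.693931.
c = 2·atan2(√a, √(1−a)) = 1.96911 rad → d = 6371·c ≈ 12545.19 km ≈ 6773.86 nmi.

6774 nmi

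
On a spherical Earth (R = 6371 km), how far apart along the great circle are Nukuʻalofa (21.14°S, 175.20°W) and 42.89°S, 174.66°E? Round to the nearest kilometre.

2596 km

Δλ = 174.66 − -175.20 = 349.86°; wrapped into (−180°, 180°]: -10.14°.
Δφ = -42.89 − -21.14 = -21.75°.
a = sin²(Δφ/2) + cos φ₁ · cos φ₂ · sin²(Δλ/2) = 0.040932.
c = 2·atan2(√a, √(1−a)) = 0.40745 rad → d = 6371·c ≈ 2595.84 km.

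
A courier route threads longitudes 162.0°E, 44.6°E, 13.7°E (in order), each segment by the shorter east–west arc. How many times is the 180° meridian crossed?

0

Leg 1: +162.0° → +44.6°, shortest Δλ = -117.4° (west) — does not cross 180°.
Leg 2: +44.6° → +13.7°, shortest Δλ = -30.9° (west) — does not cross 180°.
Total crossings: 0.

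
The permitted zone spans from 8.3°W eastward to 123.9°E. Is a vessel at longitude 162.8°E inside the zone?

Band width going east from -8.3° to +123.9°: ((123.9 − -8.3) mod 360) = 132.2°.
Offset of +162.8° east of the west edge: ((162.8 − -8.3) mod 360) = 171.1°.
171.1° > 132.2° ⇒ outside.

No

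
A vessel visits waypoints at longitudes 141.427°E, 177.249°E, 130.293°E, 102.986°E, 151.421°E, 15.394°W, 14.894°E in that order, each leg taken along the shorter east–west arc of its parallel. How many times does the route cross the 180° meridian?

Leg 1: +141.427° → +177.249°, shortest Δλ = 35.822° (east) — does not cross 180°.
Leg 2: +177.249° → +130.293°, shortest Δλ = -46.956° (west) — does not cross 180°.
Leg 3: +130.293° → +102.986°, shortest Δλ = -27.307° (west) — does not cross 180°.
Leg 4: +102.986° → +151.421°, shortest Δλ = 48.435° (east) — does not cross 180°.
Leg 5: +151.421° → -15.394°, shortest Δλ = -166.815° (west) — does not cross 180°.
Leg 6: -15.394° → +14.894°, shortest Δλ = 30.288° (east) — does not cross 180°.
Total crossings: 0.

0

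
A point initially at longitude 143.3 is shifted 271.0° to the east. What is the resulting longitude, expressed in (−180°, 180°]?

Start at +143.3°; shift +271.0° → +414.3°.
+414.3° lies outside (−180°, 180°]; subtract 360° → +54.3°.

+54.3°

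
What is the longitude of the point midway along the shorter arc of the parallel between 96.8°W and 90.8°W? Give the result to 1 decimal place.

93.8°W

Signed shortest Δλ from -96.8° to -90.8° is +6.0°.
Midpoint longitude = -96.8° + (+6.0°)/2 = -96.8° + 3.0° = -93.8°.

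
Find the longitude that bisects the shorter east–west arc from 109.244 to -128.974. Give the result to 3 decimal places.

Signed shortest Δλ from +109.244° to -128.974° is +121.782°.
Midpoint longitude = +109.244° + (+121.782°)/2 = +109.244° + 60.891° = +170.135°.
(The naïve average (+109.244 + -128.974)/2 = -9.865° is on the wrong side of the globe.)

+170.135°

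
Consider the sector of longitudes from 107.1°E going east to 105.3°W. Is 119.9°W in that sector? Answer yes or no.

Yes

Band width going east from +107.1° to -105.3°: ((-105.3 − 107.1) mod 360) = 147.6°.
Offset of -119.9° east of the west edge: ((-119.9 − 107.1) mod 360) = 133.0°.
133.0° ≤ 147.6° ⇒ inside.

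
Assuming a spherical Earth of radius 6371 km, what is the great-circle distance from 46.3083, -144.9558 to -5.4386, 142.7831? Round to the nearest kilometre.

9106 km

Δλ = 142.7831 − -144.9558 = 287.7389°; wrapped into (−180°, 180°]: -72.2611°.
Δφ = -5.4386 − 46.3083 = -51.7469°.
a = sin²(Δφ/2) + cos φ₁ · cos φ₂ · sin²(Δλ/2) = 0.429507.
c = 2·atan2(√a, √(1−a)) = 1.42934 rad → d = 6371·c ≈ 9106.31 km.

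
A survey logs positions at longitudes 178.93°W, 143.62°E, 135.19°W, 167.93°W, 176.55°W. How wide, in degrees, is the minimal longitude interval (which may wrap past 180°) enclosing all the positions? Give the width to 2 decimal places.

Sort the longitudes: -178.93°, -176.55°, -167.93°, -135.19°, +143.62°.
Eastward gaps between consecutive values (wrapping around): 2.38°, 8.62°, 32.74°, 278.81°, 37.45°.
Largest gap = 278.81° ⇒ minimal covering band is its complement: 360° − 278.81° = 81.19°.
Band runs from +143.62° eastward to -135.19°, crossing the antimeridian.

81.19°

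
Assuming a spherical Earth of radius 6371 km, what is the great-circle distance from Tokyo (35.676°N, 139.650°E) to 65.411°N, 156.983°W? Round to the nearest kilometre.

Δλ = -156.983 − 139.650 = -296.633°; wrapped into (−180°, 180°]: 63.367°.
Δφ = 65.411 − 35.676 = 29.735°.
a = sin²(Δφ/2) + cos φ₁ · cos φ₂ · sin²(Δλ/2) = 0.159081.
c = 2·atan2(√a, √(1−a)) = 0.82053 rad → d = 6371·c ≈ 5227.57 km.

5228 km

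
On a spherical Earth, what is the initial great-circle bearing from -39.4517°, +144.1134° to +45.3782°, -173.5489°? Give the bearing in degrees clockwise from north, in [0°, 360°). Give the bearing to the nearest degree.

Δλ = -173.5489 − 144.1134 = -317.6623°; wrapped into (−180°, 180°]: 42.3377°.
θ = atan2( sin Δλ · cos φ₂ , cos φ₁ · sin φ₂ − sin φ₁ · cos φ₂ · cos Δλ )
  = atan2(0.47308, 0.87952) = 28.275° → normalised to [0°, 360°): 28.275°.

28°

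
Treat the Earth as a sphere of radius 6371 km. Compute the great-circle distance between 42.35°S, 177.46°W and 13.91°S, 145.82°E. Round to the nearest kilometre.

Δλ = 145.82 − -177.46 = 323.28°; wrapped into (−180°, 180°]: -36.72°.
Δφ = -13.91 − -42.35 = 28.44°.
a = sin²(Δφ/2) + cos φ₁ · cos φ₂ · sin²(Δλ/2) = 0.131517.
c = 2·atan2(√a, √(1−a)) = 0.74223 rad → d = 6371·c ≈ 4728.72 km.

4729 km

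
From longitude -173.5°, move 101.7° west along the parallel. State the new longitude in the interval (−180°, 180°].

Start at -173.5°; shift −101.7° → -275.2°.
-275.2° lies outside (−180°, 180°]; add 360° → +84.8°.

+84.8°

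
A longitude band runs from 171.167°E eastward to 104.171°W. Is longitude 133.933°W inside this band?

Yes

Band width going east from +171.167° to -104.171°: ((-104.171 − 171.167) mod 360) = 84.662°.
Offset of -133.933° east of the west edge: ((-133.933 − 171.167) mod 360) = 54.900°.
54.900° ≤ 84.662° ⇒ inside.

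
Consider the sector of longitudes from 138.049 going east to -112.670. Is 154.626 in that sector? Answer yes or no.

Yes

Band width going east from +138.049° to -112.670°: ((-112.670 − 138.049) mod 360) = 109.281°.
Offset of +154.626° east of the west edge: ((154.626 − 138.049) mod 360) = 16.577°.
16.577° ≤ 109.281° ⇒ inside.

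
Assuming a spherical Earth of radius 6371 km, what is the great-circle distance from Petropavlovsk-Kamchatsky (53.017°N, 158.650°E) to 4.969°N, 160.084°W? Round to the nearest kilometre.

Δλ = -160.084 − 158.650 = -318.734°; wrapped into (−180°, 180°]: 41.266°.
Δφ = 4.969 − 53.017 = -48.048°.
a = sin²(Δφ/2) + cos φ₁ · cos φ₂ · sin²(Δλ/2) = 0.240165.
c = 2·atan2(√a, √(1−a)) = 1.02433 rad → d = 6371·c ≈ 6526.01 km.

6526 km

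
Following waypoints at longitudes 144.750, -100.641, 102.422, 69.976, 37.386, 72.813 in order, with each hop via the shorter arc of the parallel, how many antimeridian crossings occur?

Leg 1: +144.750° → -100.641°, shortest Δλ = 114.609° (east) — crosses 180°.
Leg 2: -100.641° → +102.422°, shortest Δλ = -156.937° (west) — crosses 180°.
Leg 3: +102.422° → +69.976°, shortest Δλ = -32.446° (west) — does not cross 180°.
Leg 4: +69.976° → +37.386°, shortest Δλ = -32.59° (west) — does not cross 180°.
Leg 5: +37.386° → +72.813°, shortest Δλ = 35.427° (east) — does not cross 180°.
Total crossings: 2.

2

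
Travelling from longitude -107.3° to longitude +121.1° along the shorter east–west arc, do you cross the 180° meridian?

Naïve |121.1 − -107.3| = 228.4° > 180°, so the shorter arc goes the other way round — across 180°.
Signed shortest Δλ = ((121.1 − -107.3 + 180) mod 360) − 180 = -131.6°.
Going west by 131.6° from -107.3° passes through 180° before reaching +121.1°.

Yes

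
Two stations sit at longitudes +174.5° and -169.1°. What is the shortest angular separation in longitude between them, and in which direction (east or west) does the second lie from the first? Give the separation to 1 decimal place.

16.4° east

Raw difference: -169.1 − 174.5 = -343.6°.
Normalise into (−180°, 180°]: -343.6° + 360° = 16.4°.
Positive ⇒ the second point lies to the east; separation 16.4°.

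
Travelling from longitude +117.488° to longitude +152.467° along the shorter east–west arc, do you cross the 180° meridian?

Signed shortest Δλ = ((152.467 − 117.488 + 180) mod 360) − 180 = 34.979°.
Going east by 34.979° from +117.488° reaches +152.467° without touching 180°.

No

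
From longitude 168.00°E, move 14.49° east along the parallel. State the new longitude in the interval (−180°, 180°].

Start at +168.00°; shift +14.49° → +182.49°.
+182.49° lies outside (−180°, 180°]; subtract 360° → -177.51°.

177.51°W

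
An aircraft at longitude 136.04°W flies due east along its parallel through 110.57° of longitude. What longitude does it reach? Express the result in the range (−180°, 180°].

25.47°W

Start at -136.04°; shift +110.57° → -25.47°.
-25.47° already lies in (−180°, 180°].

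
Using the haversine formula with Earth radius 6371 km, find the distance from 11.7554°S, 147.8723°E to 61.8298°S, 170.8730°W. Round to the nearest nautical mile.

3494 nmi

Δλ = -170.8730 − 147.8723 = -318.7453°; wrapped into (−180°, 180°]: 41.2547°.
Δφ = -61.8298 − -11.7554 = -50.0744°.
a = sin²(Δφ/2) + cos φ₁ · cos φ₂ · sin²(Δλ/2) = 0.236465.
c = 2·atan2(√a, √(1−a)) = 1.01565 rad → d = 6371·c ≈ 6470.69 km ≈ 3493.89 nmi.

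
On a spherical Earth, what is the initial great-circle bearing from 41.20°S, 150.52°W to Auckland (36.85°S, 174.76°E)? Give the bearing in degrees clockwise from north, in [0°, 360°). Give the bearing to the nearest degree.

268°

Δλ = 174.76 − -150.52 = 325.28°; wrapped into (−180°, 180°]: -34.72°.
θ = atan2( sin Δλ · cos φ₂ , cos φ₁ · sin φ₂ − sin φ₁ · cos φ₂ · cos Δλ )
  = atan2(-0.45577, -0.01800) = -92.262° → normalised to [0°, 360°): 267.738°.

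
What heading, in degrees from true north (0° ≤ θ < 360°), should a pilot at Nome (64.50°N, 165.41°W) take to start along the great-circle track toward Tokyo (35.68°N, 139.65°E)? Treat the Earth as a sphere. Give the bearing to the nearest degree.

256°

Δλ = 139.65 − -165.41 = 305.06°; wrapped into (−180°, 180°]: -54.94°.
θ = atan2( sin Δλ · cos φ₂ , cos φ₁ · sin φ₂ − sin φ₁ · cos φ₂ · cos Δλ )
  = atan2(-0.66490, -0.17005) = -104.346° → normalised to [0°, 360°): 255.654°.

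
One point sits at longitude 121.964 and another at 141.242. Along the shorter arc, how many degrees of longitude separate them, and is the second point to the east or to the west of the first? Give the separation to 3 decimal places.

Raw difference: 141.242 − 121.964 = 19.278°.
Normalise into (−180°, 180°]: 19.278° stays 19.278°.
Positive ⇒ the second point lies to the east; separation 19.278°.

19.278° east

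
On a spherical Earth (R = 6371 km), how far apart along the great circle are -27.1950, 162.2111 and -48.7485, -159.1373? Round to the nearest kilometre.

4083 km

Δλ = -159.1373 − 162.2111 = -321.3484°; wrapped into (−180°, 180°]: 38.6516°.
Δφ = -48.7485 − -27.1950 = -21.5535°.
a = sin²(Δφ/2) + cos φ₁ · cos φ₂ · sin²(Δλ/2) = 0.099194.
c = 2·atan2(√a, √(1−a)) = 0.64081 rad → d = 6371·c ≈ 4082.60 km.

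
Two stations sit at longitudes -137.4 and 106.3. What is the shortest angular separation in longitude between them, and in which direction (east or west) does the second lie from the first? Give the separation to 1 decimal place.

Raw difference: 106.3 − -137.4 = 243.7°.
Normalise into (−180°, 180°]: 243.7° − 360° = -116.3°.
Negative ⇒ the second point lies to the west; separation 116.3°.

116.3° west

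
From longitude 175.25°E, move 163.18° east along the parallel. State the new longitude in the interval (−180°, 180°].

21.57°W

Start at +175.25°; shift +163.18° → +338.43°.
+338.43° lies outside (−180°, 180°]; subtract 360° → -21.57°.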